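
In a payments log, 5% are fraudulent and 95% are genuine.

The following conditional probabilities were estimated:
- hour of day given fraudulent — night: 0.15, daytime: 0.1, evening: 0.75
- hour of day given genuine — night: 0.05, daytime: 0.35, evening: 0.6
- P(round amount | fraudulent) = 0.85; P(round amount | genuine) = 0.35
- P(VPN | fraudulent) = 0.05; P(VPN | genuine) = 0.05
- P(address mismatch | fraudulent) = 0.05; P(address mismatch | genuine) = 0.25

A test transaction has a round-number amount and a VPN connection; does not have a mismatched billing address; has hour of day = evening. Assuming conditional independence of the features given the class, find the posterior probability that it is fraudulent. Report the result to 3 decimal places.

0.168

fraudulent: 0.05 × 0.75 × 0.85 × 0.05 × (1−0.05) = 0.0015140625
genuine: 0.95 × 0.6 × 0.35 × 0.05 × (1−0.25) = 0.00748125
P(fraudulent | x) = 0.0015140625 / 0.0089953125 ≈ 0.168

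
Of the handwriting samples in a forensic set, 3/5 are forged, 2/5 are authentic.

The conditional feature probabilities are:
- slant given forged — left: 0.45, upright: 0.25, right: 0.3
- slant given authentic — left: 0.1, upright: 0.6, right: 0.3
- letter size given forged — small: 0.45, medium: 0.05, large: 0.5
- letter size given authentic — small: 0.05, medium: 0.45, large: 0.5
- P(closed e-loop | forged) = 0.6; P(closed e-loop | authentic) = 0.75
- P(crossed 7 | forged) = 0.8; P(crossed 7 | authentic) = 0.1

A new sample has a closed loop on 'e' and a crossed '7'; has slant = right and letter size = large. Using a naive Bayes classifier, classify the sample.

forged

forged: 0.6 × 0.3 × 0.5 × 0.6 × 0.8 = 0.0432
authentic: 0.4 × 0.3 × 0.5 × 0.75 × 0.1 = 0.0045
Highest score → forged.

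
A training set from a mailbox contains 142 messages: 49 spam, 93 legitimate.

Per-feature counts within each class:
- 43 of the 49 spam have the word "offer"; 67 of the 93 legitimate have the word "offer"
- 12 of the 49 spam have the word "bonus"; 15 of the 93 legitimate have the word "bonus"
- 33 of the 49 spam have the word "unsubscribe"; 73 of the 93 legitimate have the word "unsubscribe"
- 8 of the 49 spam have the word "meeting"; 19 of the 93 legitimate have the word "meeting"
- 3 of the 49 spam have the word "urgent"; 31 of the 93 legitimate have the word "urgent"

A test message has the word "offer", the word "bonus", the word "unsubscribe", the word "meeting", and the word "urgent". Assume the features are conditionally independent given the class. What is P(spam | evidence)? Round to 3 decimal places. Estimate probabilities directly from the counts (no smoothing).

0.109

spam: (49/142) × (43/49) × (12/49) × (33/49) × (8/49) × (3/49) ≈ 0.000499232
legitimate: (93/142) × (67/93) × (15/93) × (73/93) × (19/93) × (31/93) ≈ 0.00406803
P(spam | x) = 0.000499232 / 0.004567262 ≈ 0.109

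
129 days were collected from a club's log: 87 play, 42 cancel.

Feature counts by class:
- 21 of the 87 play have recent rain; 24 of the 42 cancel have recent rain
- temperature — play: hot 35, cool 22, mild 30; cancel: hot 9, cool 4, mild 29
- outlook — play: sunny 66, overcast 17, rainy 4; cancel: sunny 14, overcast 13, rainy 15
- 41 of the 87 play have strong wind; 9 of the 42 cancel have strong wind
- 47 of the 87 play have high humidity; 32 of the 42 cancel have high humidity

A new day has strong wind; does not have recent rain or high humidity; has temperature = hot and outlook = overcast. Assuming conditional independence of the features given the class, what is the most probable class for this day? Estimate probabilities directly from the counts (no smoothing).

play: (87/129) × (66/87) × (35/87) × (17/87) × (41/87) × (40/87) ≈ 0.00871441
cancel: (42/129) × (18/42) × (9/42) × (13/42) × (9/42) × (10/42) ≈ 0.000472187
Highest score → play.

play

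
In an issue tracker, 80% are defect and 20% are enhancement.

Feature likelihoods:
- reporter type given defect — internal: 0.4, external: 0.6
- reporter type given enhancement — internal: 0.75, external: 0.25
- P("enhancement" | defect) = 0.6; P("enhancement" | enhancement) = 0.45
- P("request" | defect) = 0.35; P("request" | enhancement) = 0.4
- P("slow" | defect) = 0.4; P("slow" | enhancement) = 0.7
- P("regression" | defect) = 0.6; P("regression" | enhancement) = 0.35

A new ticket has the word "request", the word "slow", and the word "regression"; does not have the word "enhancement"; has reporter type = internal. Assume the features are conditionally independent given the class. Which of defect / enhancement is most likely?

defect

defect: 0.8 × 0.4 × (1−0.6) × 0.35 × 0.4 × 0.6 = 0.010752
enhancement: 0.2 × 0.75 × (1−0.45) × 0.4 × 0.7 × 0.35 = 0.008085
Highest score → defect.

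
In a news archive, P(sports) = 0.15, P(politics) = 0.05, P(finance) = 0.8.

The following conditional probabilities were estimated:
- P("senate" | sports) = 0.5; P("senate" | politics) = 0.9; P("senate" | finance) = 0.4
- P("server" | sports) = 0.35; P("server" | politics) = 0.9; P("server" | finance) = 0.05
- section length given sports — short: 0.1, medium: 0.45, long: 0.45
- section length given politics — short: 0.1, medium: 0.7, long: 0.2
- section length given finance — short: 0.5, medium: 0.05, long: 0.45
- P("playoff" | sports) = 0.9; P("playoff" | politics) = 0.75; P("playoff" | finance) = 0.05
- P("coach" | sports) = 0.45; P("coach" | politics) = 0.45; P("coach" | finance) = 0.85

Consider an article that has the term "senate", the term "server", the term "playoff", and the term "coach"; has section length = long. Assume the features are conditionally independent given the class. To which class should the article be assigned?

sports: 0.15 × 0.5 × 0.35 × 0.45 × 0.9 × 0.45 = 0.0047840625
politics: 0.05 × 0.9 × 0.9 × 0.2 × 0.75 × 0.45 = 0.00273375
finance: 0.8 × 0.4 × 0.05 × 0.45 × 0.05 × 0.85 = 0.000306
Highest score → sports.

sports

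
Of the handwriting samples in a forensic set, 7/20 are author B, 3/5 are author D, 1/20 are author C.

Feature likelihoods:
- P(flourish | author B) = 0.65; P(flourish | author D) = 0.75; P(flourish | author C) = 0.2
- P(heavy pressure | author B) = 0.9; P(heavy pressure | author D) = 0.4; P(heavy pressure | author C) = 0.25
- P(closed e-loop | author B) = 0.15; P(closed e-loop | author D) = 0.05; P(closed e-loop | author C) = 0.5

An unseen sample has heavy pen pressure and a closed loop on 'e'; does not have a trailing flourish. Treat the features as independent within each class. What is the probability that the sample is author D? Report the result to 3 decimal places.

author B: 0.35 × (1−0.65) × 0.9 × 0.15 = 0.0165375
author D: 0.6 × (1−0.75) × 0.4 × 0.05 = 0.003
author C: 0.05 × (1−0.2) × 0.25 × 0.5 = 0.005
P(author D | x) = 0.003 / 0.0245375 ≈ 0.122

0.122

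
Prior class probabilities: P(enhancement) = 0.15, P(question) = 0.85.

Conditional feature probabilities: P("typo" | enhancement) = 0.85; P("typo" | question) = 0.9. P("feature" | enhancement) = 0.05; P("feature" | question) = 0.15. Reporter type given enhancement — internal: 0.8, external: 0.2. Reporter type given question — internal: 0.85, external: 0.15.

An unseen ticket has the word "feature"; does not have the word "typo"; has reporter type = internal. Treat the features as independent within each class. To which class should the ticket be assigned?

question

enhancement: 0.15 × (1−0.85) × 0.05 × 0.8 = 0.0009
question: 0.85 × (1−0.9) × 0.15 × 0.85 = 0.0108375
Highest score → question.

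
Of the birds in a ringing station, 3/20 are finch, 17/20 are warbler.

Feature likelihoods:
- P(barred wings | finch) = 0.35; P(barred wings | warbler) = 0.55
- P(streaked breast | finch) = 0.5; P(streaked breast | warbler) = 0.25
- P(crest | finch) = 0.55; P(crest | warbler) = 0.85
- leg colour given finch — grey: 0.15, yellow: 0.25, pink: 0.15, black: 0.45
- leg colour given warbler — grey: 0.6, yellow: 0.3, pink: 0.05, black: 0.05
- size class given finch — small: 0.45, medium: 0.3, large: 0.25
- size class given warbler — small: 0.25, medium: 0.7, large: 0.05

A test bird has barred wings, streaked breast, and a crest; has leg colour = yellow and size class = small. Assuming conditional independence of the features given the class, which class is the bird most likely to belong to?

warbler

finch: 0.15 × 0.35 × 0.5 × 0.55 × 0.25 × 0.45 = 0.00162421875
warbler: 0.85 × 0.55 × 0.25 × 0.85 × 0.3 × 0.25 = 0.00745078125
Highest score → warbler.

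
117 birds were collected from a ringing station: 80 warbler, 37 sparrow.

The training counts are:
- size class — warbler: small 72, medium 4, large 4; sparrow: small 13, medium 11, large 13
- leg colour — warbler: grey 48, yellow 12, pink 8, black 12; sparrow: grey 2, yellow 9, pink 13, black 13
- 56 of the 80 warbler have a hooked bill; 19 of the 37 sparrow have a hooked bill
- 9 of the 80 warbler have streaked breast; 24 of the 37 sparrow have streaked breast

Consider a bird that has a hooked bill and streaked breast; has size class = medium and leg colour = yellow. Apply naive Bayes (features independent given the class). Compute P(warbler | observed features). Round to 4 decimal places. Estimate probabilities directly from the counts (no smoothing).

0.0503

warbler: (80/117) × (4/80) × (12/80) × (56/80) × (9/80) ≈ 0.000403846
sparrow: (37/117) × (11/37) × (9/37) × (19/37) × (24/37) ≈ 0.00761744
P(warbler | x) = 0.000403846 / 0.008021286 ≈ 0.0503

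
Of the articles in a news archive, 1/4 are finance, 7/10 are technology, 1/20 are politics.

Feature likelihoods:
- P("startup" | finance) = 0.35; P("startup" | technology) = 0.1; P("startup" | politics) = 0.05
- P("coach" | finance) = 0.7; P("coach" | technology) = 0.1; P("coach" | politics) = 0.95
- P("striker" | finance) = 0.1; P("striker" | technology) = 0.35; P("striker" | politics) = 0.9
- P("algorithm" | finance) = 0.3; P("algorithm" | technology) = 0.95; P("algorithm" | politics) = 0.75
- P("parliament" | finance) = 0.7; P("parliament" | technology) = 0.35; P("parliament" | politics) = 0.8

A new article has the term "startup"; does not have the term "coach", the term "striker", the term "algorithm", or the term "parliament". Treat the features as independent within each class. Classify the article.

finance

finance: 0.25 × 0.35 × (1−0.7) × (1−0.1) × (1−0.3) × (1−0.7) = 0.00496125
technology: 0.7 × 0.1 × (1−0.1) × (1−0.35) × (1−0.95) × (1−0.35) = 0.001330875
politics: 0.05 × 0.05 × (1−0.95) × (1−0.9) × (1−0.75) × (1−0.8) = 0.000000625
Highest score → finance.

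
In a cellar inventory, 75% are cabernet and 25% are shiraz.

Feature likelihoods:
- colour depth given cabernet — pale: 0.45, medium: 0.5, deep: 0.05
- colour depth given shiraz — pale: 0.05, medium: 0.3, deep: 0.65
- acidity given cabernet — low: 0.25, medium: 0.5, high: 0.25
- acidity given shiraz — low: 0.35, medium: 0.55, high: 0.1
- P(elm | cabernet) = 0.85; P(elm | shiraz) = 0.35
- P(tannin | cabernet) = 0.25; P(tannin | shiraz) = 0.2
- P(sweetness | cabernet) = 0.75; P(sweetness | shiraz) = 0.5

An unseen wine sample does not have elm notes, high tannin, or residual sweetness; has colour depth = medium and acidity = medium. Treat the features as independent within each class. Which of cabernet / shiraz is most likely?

shiraz

cabernet: 0.75 × 0.5 × 0.5 × (1−0.85) × (1−0.25) × (1−0.75) = 0.0052734375
shiraz: 0.25 × 0.3 × 0.55 × (1−0.35) × (1−0.2) × (1−0.5) = 0.010725
Highest score → shiraz.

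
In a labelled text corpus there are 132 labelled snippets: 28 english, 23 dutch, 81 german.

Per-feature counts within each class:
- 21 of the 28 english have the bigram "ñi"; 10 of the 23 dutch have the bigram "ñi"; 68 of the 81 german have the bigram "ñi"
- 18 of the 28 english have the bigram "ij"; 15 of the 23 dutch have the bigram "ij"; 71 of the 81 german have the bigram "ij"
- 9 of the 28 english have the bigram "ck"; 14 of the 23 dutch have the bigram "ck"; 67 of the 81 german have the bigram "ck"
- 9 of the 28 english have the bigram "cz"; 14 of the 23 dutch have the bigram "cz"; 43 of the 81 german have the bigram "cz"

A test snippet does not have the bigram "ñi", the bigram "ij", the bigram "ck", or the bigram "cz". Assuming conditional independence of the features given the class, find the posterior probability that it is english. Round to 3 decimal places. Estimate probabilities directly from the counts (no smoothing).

english: (28/132) × (7/28) × (10/28) × (19/28) × (19/28) ≈ 0.00872082
dutch: (23/132) × (13/23) × (8/23) × (9/23) × (9/23) ≈ 0.00524519
german: (81/132) × (13/81) × (10/81) × (14/81) × (38/81) ≈ 0.000985884
P(english | x) = 0.00872082 / 0.014951894 ≈ 0.583

0.583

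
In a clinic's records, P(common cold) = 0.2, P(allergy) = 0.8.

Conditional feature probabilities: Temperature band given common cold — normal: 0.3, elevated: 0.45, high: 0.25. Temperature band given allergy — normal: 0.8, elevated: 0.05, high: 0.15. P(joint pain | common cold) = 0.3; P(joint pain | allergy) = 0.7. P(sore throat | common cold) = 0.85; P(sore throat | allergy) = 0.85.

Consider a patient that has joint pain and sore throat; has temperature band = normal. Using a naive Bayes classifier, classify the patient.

allergy

common cold: 0.2 × 0.3 × 0.3 × 0.85 = 0.0153
allergy: 0.8 × 0.8 × 0.7 × 0.85 = 0.3808
Highest score → allergy.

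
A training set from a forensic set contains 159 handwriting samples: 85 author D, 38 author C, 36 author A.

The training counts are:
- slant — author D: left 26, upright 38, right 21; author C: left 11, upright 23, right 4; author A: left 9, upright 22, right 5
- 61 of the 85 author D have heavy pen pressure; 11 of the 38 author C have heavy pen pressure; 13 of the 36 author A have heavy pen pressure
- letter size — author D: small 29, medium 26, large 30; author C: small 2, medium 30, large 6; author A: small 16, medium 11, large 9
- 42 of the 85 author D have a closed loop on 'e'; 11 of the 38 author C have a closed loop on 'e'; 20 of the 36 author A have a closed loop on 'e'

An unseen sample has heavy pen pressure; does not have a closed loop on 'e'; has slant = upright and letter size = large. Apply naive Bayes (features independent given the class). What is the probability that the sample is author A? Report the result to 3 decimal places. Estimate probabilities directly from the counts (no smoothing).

0.136

author D: (85/159) × (38/85) × (61/85) × (30/85) × (43/85) ≈ 0.0306231
author C: (38/159) × (23/38) × (11/38) × (6/38) × (27/38) ≈ 0.00469773
author A: (36/159) × (22/36) × (13/36) × (9/36) × (16/36) ≈ 0.00555167
P(author A | x) = 0.00555167 / 0.0408725 ≈ 0.136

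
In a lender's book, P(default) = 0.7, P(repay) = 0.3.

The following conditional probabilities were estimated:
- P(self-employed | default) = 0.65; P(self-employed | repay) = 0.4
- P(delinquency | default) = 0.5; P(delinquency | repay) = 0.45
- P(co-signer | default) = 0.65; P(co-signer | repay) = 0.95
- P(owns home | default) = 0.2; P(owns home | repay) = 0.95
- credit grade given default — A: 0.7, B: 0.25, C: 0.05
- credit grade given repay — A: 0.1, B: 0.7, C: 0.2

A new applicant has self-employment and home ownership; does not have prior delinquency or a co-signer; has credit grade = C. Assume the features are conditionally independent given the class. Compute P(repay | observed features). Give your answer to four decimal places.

0.4405

default: 0.7 × 0.65 × (1−0.5) × (1−0.65) × 0.2 × 0.05 = 0.00079625
repay: 0.3 × 0.4 × (1−0.45) × (1−0.95) × 0.95 × 0.2 = 0.000627
P(repay | x) = 0.000627 / 0.00142325 ≈ 0.4405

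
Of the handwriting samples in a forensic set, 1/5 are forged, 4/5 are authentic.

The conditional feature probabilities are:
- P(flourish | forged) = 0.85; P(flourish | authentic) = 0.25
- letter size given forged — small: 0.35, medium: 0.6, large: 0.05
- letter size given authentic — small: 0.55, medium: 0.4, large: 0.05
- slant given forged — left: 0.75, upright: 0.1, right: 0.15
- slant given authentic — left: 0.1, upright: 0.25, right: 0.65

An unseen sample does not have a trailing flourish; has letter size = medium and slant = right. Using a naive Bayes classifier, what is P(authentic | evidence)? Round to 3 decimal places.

forged: 0.2 × (1−0.85) × 0.6 × 0.15 = 0.0027
authentic: 0.8 × (1−0.25) × 0.4 × 0.65 = 0.156
P(authentic | x) = 0.156 / 0.1587 ≈ 0.983

0.983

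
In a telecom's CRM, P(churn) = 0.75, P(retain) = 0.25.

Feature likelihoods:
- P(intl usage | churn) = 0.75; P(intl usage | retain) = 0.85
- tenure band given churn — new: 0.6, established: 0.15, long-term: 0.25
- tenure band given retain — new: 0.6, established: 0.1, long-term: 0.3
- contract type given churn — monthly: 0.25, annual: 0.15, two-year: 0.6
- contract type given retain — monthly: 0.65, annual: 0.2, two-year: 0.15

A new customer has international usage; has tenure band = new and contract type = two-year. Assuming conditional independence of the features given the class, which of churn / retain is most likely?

churn: 0.75 × 0.75 × 0.6 × 0.6 = 0.2025
retain: 0.25 × 0.85 × 0.6 × 0.15 = 0.019125
Highest score → churn.

churn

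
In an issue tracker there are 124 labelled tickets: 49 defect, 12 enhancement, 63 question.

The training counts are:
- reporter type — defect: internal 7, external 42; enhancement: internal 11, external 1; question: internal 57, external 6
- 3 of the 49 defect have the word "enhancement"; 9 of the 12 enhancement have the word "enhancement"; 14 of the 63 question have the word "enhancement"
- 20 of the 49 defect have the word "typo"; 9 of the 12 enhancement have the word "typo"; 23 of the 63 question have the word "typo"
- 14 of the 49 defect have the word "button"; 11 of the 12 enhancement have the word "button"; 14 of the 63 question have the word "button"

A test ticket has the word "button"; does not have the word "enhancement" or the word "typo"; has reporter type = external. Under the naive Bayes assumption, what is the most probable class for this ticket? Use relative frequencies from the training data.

defect: (49/124) × (42/49) × (46/49) × (29/49) × (14/49) ≈ 0.0537679
enhancement: (12/124) × (1/12) × (3/12) × (3/12) × (11/12) ≈ 0.00046203
question: (63/124) × (6/63) × (49/63) × (40/63) × (14/63) ≈ 0.00530997
Highest score → defect.

defect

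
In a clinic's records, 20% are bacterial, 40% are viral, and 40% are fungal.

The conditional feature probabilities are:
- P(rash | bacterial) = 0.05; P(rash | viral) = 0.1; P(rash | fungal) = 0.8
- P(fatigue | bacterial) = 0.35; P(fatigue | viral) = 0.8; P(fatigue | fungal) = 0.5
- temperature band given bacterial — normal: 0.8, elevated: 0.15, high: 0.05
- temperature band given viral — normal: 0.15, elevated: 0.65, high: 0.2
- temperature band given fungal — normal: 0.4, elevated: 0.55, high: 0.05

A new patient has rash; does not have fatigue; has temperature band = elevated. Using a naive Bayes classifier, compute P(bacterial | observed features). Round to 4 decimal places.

0.0104

bacterial: 0.2 × 0.05 × (1−0.35) × 0.15 = 0.000975
viral: 0.4 × 0.1 × (1−0.8) × 0.65 = 0.0052
fungal: 0.4 × 0.8 × (1−0.5) × 0.55 = 0.088
P(bacterial | x) = 0.000975 / 0.094175 ≈ 0.0104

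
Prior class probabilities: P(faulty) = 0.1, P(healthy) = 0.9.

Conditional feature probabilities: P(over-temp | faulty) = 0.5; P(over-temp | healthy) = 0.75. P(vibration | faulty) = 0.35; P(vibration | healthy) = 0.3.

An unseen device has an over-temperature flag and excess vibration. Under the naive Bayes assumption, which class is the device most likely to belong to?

faulty: 0.1 × 0.5 × 0.35 = 0.0175
healthy: 0.9 × 0.75 × 0.3 = 0.2025
Highest score → healthy.

healthy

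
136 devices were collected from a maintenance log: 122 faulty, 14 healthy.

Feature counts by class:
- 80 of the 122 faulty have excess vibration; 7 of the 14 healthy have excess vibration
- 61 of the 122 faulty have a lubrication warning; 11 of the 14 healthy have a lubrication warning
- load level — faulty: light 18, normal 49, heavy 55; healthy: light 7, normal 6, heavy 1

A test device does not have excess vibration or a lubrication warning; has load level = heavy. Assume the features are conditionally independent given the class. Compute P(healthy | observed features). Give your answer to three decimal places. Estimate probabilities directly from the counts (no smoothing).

faulty: (122/136) × (42/122) × (61/122) × (55/122) ≈ 0.0696119
healthy: (14/136) × (7/14) × (3/14) × (1/14) ≈ 0.000787815
P(healthy | x) = 0.000787815 / 0.070399715 ≈ 0.011

0.011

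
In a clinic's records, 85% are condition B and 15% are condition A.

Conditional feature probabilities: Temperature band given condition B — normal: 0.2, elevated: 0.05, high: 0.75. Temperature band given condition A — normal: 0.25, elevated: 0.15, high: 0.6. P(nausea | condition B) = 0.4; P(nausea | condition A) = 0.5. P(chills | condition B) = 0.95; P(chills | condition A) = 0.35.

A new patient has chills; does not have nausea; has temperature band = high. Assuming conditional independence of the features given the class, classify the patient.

condition B

condition B: 0.85 × 0.75 × (1−0.4) × 0.95 = 0.363375
condition A: 0.15 × 0.6 × (1−0.5) × 0.35 = 0.01575
Highest score → condition B.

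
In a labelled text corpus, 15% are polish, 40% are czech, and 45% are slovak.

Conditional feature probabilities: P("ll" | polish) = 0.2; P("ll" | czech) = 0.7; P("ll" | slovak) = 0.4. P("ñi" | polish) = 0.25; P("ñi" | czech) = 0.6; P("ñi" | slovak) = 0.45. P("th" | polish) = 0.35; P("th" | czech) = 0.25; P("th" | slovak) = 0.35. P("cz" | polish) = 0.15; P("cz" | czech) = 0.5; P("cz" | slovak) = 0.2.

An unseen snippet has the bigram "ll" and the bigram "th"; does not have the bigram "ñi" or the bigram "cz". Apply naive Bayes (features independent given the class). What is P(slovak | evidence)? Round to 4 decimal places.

polish: 0.15 × 0.2 × (1−0.25) × 0.35 × (1−0.15) = 0.00669375
czech: 0.4 × 0.7 × (1−0.6) × 0.25 × (1−0.5) = 0.014
slovak: 0.45 × 0.4 × (1−0.45) × 0.35 × (1−0.2) = 0.02772
P(slovak | x) = 0.02772 / 0.04841375 ≈ 0.5726

0.5726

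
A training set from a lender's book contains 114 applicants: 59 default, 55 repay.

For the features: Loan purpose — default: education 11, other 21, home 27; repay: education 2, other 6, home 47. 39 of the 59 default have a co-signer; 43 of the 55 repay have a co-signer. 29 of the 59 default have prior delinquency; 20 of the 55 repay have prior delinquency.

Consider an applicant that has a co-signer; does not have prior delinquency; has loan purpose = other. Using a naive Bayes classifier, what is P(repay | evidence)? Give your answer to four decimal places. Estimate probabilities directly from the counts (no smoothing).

default: (59/114) × (21/59) × (39/59) × (30/59) ≈ 0.0619151
repay: (55/114) × (6/55) × (43/55) × (35/55) ≈ 0.0261853
P(repay | x) = 0.0261853 / 0.0881004 ≈ 0.2972

0.2972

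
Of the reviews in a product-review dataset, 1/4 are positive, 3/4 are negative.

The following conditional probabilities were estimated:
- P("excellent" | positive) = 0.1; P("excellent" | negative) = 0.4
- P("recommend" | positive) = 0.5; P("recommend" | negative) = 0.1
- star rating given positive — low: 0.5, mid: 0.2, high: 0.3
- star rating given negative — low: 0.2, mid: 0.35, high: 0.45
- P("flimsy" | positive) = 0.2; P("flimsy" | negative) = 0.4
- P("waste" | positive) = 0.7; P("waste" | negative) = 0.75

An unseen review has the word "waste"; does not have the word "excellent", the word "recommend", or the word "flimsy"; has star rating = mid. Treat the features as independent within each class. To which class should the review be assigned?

negative

positive: 0.25 × (1−0.1) × (1−0.5) × 0.2 × (1−0.2) × 0.7 = 0.0126
negative: 0.75 × (1−0.4) × (1−0.1) × 0.35 × (1−0.4) × 0.75 = 0.0637875
Highest score → negative.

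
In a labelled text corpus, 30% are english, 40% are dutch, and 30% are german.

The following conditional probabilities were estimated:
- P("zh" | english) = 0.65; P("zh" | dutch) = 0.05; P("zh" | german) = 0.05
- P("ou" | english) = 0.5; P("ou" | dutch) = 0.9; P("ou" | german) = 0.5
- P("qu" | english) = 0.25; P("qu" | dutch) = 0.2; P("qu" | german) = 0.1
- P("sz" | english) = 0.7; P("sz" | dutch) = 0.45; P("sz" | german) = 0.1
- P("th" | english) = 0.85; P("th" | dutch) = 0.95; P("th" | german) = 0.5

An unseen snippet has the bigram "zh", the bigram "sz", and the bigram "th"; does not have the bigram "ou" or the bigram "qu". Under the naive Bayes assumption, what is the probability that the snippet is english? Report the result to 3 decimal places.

english: 0.3 × 0.65 × (1−0.5) × (1−0.25) × 0.7 × 0.85 = 0.043509375
dutch: 0.4 × 0.05 × (1−0.9) × (1−0.2) × 0.45 × 0.95 = 0.000684
german: 0.3 × 0.05 × (1−0.5) × (1−0.1) × 0.1 × 0.5 = 0.0003375
P(english | x) = 0.043509375 / 0.044530875 ≈ 0.977

0.977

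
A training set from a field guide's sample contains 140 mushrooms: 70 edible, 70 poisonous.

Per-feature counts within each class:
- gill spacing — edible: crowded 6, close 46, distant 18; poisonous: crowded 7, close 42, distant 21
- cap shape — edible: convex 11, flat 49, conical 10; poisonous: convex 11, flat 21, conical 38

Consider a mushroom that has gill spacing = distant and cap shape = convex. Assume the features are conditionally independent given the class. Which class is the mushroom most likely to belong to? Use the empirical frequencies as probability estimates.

edible: (70/140) × (18/70) × (11/70) ≈ 0.0202041
poisonous: (70/140) × (21/70) × (11/70) ≈ 0.0235714
Highest score → poisonous.

poisonous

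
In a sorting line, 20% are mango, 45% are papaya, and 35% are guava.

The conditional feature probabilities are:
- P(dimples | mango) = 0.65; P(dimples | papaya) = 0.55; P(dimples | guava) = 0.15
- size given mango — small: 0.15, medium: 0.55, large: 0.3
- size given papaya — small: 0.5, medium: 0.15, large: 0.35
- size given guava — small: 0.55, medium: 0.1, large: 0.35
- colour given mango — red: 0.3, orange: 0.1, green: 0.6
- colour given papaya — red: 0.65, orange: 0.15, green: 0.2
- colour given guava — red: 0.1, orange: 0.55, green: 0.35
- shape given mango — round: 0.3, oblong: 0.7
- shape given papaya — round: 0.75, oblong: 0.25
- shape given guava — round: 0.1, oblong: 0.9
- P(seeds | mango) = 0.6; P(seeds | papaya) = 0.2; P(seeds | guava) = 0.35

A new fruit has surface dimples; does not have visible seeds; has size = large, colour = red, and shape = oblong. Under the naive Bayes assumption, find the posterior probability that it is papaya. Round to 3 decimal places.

0.721

mango: 0.2 × 0.65 × 0.3 × 0.3 × 0.7 × (1−0.6) = 0.003276
papaya: 0.45 × 0.55 × 0.35 × 0.65 × 0.25 × (1−0.2) = 0.01126125
guava: 0.35 × 0.15 × 0.35 × 0.1 × 0.9 × (1−0.35) = 0.0010749375
P(papaya | x) = 0.01126125 / 0.0156121875 ≈ 0.721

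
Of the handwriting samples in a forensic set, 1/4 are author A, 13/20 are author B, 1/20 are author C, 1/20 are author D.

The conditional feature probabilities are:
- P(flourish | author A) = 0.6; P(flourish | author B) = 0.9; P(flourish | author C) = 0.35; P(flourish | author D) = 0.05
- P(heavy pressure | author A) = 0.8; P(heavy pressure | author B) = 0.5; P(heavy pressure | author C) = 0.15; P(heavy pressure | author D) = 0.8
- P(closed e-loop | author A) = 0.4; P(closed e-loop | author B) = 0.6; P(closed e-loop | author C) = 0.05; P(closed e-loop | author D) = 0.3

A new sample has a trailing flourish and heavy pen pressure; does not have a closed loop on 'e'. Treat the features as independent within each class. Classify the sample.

author A: 0.25 × 0.6 × 0.8 × (1−0.4) = 0.072
author B: 0.65 × 0.9 × 0.5 × (1−0.6) = 0.117
author C: 0.05 × 0.35 × 0.15 × (1−0.05) = 0.00249375
author D: 0.05 × 0.05 × 0.8 × (1−0.3) = 0.0014
Highest score → author B.

author B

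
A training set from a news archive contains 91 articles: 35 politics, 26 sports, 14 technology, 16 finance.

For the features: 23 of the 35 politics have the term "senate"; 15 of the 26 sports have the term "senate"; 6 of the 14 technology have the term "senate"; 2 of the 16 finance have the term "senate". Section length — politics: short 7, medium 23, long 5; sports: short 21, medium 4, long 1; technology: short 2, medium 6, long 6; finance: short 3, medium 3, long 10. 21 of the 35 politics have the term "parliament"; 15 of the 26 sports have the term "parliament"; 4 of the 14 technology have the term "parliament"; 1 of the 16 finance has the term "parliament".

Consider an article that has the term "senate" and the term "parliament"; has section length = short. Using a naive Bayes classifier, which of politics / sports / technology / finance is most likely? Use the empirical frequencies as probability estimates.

sports

politics: (35/91) × (23/35) × (7/35) × (21/35) ≈ 0.0303297
sports: (26/91) × (15/26) × (21/26) × (15/26) ≈ 0.0768093
technology: (14/91) × (6/14) × (2/14) × (4/14) ≈ 0.00269119
finance: (16/91) × (2/16) × (3/16) × (1/16) ≈ 0.000257555
Highest score → sports.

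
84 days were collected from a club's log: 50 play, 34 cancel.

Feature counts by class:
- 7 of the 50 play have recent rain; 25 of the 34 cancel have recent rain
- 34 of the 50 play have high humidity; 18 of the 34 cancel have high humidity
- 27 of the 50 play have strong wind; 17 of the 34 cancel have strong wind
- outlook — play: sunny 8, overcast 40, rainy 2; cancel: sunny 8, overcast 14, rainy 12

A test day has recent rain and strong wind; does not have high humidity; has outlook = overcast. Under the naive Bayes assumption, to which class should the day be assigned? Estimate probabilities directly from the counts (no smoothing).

play: (50/84) × (7/50) × (16/50) × (27/50) × (40/50) = 0.01152
cancel: (34/84) × (25/34) × (16/34) × (17/34) × (14/34) ≈ 0.0288351
Highest score → cancel.

cancel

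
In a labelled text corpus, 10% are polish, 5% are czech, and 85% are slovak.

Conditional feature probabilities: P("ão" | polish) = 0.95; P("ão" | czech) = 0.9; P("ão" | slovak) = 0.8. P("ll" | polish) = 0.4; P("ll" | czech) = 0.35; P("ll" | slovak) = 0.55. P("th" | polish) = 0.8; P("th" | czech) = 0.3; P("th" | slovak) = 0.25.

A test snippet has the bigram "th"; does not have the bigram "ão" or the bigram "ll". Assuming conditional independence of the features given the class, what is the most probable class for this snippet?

slovak

polish: 0.1 × (1−0.95) × (1−0.4) × 0.8 = 0.0024
czech: 0.05 × (1−0.9) × (1−0.35) × 0.3 = 0.000975
slovak: 0.85 × (1−0.8) × (1−0.55) × 0.25 = 0.019125
Highest score → slovak.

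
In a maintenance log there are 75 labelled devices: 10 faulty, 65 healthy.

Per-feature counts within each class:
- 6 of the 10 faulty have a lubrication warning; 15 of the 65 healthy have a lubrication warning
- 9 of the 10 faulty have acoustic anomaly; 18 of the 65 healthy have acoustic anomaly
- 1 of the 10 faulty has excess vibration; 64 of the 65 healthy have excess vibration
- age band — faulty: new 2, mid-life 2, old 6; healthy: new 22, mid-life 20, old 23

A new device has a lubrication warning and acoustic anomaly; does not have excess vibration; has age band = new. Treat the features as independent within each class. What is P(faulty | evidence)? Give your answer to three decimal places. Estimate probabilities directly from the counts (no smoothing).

faulty: (10/75) × (6/10) × (9/10) × (9/10) × (2/10) = 0.01296
healthy: (65/75) × (15/65) × (18/65) × (1/65) × (22/65) ≈ 0.000288393
P(faulty | x) = 0.01296 / 0.013248393 ≈ 0.978

0.978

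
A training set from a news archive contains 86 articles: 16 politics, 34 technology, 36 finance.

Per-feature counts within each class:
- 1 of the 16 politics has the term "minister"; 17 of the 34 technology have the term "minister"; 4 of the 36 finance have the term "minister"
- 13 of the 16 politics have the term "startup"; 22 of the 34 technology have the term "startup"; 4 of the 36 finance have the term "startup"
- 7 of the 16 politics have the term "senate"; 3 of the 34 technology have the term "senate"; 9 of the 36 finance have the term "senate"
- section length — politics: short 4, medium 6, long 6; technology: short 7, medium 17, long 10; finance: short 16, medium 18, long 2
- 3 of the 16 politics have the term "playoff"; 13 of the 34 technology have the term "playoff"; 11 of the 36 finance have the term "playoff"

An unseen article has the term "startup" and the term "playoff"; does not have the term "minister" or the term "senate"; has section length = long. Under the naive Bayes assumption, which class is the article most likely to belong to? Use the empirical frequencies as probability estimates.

technology

politics: (16/86) × (15/16) × (13/16) × (9/16) × (6/16) × (3/16) ≈ 0.00560494
technology: (34/86) × (17/34) × (22/34) × (31/34) × (10/34) × (13/34) ≈ 0.0131148
finance: (36/86) × (32/36) × (4/36) × (27/36) × (2/36) × (11/36) ≈ 0.000526366
Highest score → technology.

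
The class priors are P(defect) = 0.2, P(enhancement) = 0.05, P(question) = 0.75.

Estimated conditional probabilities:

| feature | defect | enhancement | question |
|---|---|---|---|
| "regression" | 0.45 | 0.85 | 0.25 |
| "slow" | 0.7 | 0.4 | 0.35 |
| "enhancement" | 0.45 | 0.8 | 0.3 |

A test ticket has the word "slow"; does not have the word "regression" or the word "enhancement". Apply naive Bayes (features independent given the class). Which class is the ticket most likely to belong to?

defect: 0.2 × (1−0.45) × 0.7 × (1−0.45) = 0.04235
enhancement: 0.05 × (1−0.85) × 0.4 × (1−0.8) = 0.0006
question: 0.75 × (1−0.25) × 0.35 × (1−0.3) = 0.1378125
Highest score → question.

question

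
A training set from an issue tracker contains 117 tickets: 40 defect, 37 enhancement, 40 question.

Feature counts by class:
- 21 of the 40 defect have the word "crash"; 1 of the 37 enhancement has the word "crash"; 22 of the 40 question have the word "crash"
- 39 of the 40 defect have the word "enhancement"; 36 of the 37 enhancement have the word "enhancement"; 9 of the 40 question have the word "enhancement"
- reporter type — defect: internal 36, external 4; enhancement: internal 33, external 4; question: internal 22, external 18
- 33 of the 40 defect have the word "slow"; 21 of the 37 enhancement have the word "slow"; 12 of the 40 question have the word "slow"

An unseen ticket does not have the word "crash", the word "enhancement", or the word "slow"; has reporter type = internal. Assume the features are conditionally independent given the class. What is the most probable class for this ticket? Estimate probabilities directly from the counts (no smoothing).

defect: (40/117) × (19/40) × (1/40) × (36/40) × (7/40) ≈ 0.000639423
enhancement: (37/117) × (36/37) × (1/37) × (33/37) × (16/37) ≈ 0.00320734
question: (40/117) × (18/40) × (31/40) × (22/40) × (28/40) ≈ 0.0459038
Highest score → question.

question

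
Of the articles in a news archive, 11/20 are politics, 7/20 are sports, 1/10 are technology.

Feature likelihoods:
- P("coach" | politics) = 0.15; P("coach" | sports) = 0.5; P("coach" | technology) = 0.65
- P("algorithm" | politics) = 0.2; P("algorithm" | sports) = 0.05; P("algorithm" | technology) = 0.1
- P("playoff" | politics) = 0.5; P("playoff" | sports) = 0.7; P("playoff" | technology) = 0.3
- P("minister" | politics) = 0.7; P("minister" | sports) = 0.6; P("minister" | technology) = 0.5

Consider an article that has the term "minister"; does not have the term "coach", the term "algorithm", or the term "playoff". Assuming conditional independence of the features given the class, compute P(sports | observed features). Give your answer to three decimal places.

0.174

politics: 0.55 × (1−0.15) × (1−0.2) × (1−0.5) × 0.7 = 0.1309
sports: 0.35 × (1−0.5) × (1−0.05) × (1−0.7) × 0.6 = 0.029925
technology: 0.1 × (1−0.65) × (1−0.1) × (1−0.3) × 0.5 = 0.011025
P(sports | x) = 0.029925 / 0.17185 ≈ 0.174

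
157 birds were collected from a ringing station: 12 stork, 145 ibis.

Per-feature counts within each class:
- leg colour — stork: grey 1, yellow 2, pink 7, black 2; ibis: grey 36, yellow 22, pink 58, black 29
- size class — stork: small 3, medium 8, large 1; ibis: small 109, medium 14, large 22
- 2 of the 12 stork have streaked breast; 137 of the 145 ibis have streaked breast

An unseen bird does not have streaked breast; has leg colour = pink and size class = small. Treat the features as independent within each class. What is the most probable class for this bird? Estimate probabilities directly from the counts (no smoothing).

stork: (12/157) × (7/12) × (3/12) × (10/12) ≈ 0.00928875
ibis: (145/157) × (58/145) × (109/145) × (8/145) ≈ 0.0153218
Highest score → ibis.

ibis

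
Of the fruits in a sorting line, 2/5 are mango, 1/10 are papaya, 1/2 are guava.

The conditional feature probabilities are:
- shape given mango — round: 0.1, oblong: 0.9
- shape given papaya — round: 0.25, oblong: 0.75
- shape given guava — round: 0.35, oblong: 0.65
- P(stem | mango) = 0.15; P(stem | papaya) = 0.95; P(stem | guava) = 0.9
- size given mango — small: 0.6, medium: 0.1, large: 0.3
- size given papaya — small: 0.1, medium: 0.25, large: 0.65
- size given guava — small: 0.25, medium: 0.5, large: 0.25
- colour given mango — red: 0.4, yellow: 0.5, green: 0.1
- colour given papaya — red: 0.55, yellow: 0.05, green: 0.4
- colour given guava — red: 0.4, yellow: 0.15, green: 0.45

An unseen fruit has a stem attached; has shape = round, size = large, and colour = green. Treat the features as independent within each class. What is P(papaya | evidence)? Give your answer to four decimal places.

0.2565

mango: 0.4 × 0.1 × 0.15 × 0.3 × 0.1 = 0.00018
papaya: 0.1 × 0.25 × 0.95 × 0.65 × 0.4 = 0.006175
guava: 0.5 × 0.35 × 0.9 × 0.25 × 0.45 = 0.01771875
P(papaya | x) = 0.006175 / 0.02407375 ≈ 0.2565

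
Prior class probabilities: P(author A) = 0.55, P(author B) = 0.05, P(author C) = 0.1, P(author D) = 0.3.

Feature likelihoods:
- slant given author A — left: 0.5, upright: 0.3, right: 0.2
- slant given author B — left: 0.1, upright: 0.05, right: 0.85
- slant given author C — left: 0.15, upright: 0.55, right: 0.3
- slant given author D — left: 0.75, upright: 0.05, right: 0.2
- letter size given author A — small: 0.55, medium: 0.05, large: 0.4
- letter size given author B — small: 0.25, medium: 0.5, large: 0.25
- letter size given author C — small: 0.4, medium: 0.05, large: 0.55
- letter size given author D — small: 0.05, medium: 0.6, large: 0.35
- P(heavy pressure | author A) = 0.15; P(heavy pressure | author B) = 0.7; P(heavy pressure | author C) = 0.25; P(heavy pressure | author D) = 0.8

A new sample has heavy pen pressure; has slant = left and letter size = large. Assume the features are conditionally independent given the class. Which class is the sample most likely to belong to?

author D

author A: 0.55 × 0.5 × 0.4 × 0.15 = 0.0165
author B: 0.05 × 0.1 × 0.25 × 0.7 = 0.000875
author C: 0.1 × 0.15 × 0.55 × 0.25 = 0.0020625
author D: 0.3 × 0.75 × 0.35 × 0.8 = 0.063
Highest score → author D.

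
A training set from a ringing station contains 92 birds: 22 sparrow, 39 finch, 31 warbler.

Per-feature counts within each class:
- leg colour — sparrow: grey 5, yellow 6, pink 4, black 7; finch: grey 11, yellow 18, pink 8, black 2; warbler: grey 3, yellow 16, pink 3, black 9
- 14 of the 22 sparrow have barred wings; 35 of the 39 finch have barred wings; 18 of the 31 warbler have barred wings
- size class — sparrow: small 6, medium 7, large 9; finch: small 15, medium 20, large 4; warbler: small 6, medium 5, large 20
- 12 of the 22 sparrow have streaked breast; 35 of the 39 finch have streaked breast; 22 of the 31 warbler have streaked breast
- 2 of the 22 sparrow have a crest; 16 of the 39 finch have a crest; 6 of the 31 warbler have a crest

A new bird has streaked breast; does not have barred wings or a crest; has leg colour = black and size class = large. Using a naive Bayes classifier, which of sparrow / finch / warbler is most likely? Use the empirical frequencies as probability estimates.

warbler

sparrow: (22/92) × (7/22) × (8/22) × (9/22) × (12/22) × (20/22) ≈ 0.00561259
finch: (39/92) × (2/39) × (4/39) × (4/39) × (35/39) × (23/39) ≈ 0.000121032
warbler: (31/92) × (9/31) × (13/31) × (20/31) × (22/31) × (25/31) ≈ 0.0151476
Highest score → warbler.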